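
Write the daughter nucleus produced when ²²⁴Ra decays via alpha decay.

Rn-220

Alpha decay: mass number changes by -4, atomic number by -2.
A: 224 − 4 = 220; Z: 88 − 2 = 86.
Z = 86 is radon, so the daughter is ²²⁰Rn.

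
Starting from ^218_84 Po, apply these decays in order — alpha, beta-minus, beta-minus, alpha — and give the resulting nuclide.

Pb-210

Start: (A, Z) = (218, 84).
After α: (214, 82).
After β⁻: (214, 83).
After β⁻: (214, 84).
After α: (210, 82).
Z = 82 is lead.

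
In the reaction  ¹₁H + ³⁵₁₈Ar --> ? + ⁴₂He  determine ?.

Conserve mass number: 1 + 35 = A + 4, so A = 32.
Conserve atomic number: 1 + 18 = Z + 2, so Z = 17.
Z = 17 is chlorine, so the species is ³²₁₇Cl.

Cl-32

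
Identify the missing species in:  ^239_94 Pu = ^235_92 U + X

Conserve mass number: 239 = 235 + A, so A = 4.
Conserve atomic number: 94 = 92 + Z, so Z = 2.
A = 4 and Z = 2 is ^4_2 He — an alpha particle.

alpha particle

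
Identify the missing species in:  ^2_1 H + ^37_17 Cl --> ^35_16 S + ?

Conserve mass number: 2 + 37 = 35 + A, so A = 4.
Conserve atomic number: 1 + 17 = 16 + Z, so Z = 2.
A = 4 and Z = 2 is ^4_2 He — an alpha particle.

alpha particle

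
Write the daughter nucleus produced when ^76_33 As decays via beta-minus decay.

Beta-minus decay: mass number changes by +0, atomic number by +1.
A: 76 = 76; Z: 33 + 1 = 34.
Z = 34 is selenium, so the daughter is ^76_34 Se.

Se-76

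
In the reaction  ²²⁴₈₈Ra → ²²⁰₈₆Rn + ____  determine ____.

alpha particle

Conserve mass number: 224 = 220 + A, so A = 4.
Conserve atomic number: 88 = 86 + Z, so Z = 2.
A = 4 and Z = 2 is ⁴₂He — an alpha particle.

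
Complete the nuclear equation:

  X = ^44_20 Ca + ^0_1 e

Conserve mass number: A = 44 + 0, so A = 44.
Conserve atomic number: Z = 20 + 1, so Z = 21.
Z = 21 is scandium, so the species is ^44_21 Sc.

Sc-44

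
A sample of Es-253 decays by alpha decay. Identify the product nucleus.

Bk-249

Alpha decay: mass number changes by -4, atomic number by -2.
A: 253 − 4 = 249; Z: 99 − 2 = 97.
Z = 97 is berkelium, so the daughter is Bk-249.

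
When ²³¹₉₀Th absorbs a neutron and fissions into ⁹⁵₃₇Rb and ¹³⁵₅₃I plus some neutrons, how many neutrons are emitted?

Conserve mass number: 232 = 95 + 135 + k, so k = 232 − 230 = 2.
Check atomic number: 90 = 37 + 53 + 0 = 90. ✓

2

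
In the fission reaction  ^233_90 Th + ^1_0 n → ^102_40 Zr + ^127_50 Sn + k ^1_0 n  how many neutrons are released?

Conserve mass number: 234 = 102 + 127 + k, so k = 234 − 229 = 5.
Check atomic number: 90 = 40 + 50 + 0 = 90. ✓

5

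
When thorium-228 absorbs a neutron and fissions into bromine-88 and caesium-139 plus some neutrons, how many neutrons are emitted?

Conserve mass number: 229 = 88 + 139 + k, so k = 229 − 227 = 2.
Check atomic number: 90 = 35 + 55 + 0 = 90. ✓

2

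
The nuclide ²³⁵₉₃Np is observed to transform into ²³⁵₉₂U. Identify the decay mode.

beta-plus decay or electron capture

ΔA = 235 − 235 = 0; ΔZ = 92 − 93 = -1.
A is unchanged and Z drops by 1 — a proton has become a neutron (β⁺ emission or electron capture).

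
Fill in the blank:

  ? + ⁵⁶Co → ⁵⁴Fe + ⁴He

Conserve mass number: A + 56 = 54 + 4, so A = 2.
Conserve atomic number: Z + 27 = 26 + 2, so Z = 1.
A = 2 and Z = 1 is ²H — a deuteron.

deuteron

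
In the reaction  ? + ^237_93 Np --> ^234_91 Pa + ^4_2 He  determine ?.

Conserve mass number: A + 237 = 234 + 4, so A = 1.
Conserve atomic number: Z + 93 = 91 + 2, so Z = 0.
A = 1 and Z = 0 is ^1_0 n — a neutron.

neutron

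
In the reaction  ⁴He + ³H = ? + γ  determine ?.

Conserve mass number: 4 + 3 = A + 0, so A = 7.
Conserve atomic number: 2 + 1 = Z + 0, so Z = 3.
Z = 3 is lithium, so the species is ⁷Li.

Li-7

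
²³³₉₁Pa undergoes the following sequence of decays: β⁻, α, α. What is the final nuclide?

Start: (A, Z) = (233, 91).
After β⁻: (233, 92).
After α: (229, 90).
After α: (225, 88).
Z = 88 is radium.

Ra-225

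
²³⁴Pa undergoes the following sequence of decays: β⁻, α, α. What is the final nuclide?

Start: (A, Z) = (234, 91).
After β⁻: (234, 92).
After α: (230, 90).
After α: (226, 88).
Z = 88 is radium.

Ra-226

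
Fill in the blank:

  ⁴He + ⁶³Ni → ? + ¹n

Conserve mass number: 4 + 63 = A + 1, so A = 66.
Conserve atomic number: 2 + 28 = Z + 0, so Z = 30.
Z = 30 is zinc, so the species is ⁶⁶Zn.

Zn-66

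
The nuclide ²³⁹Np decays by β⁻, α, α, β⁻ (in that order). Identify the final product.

Pa-231

Start: (A, Z) = (239, 93).
After β⁻: (239, 94).
After α: (235, 92).
After α: (231, 90).
After β⁻: (231, 91).
Z = 91 is protactinium.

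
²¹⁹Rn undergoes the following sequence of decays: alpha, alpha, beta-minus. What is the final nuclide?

Bi-211

Start: (A, Z) = (219, 86).
After α: (215, 84).
After α: (211, 82).
After β⁻: (211, 83).
Z = 83 is bismuth.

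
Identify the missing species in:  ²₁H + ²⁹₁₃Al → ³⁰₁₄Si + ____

neutron

Conserve mass number: 2 + 29 = 30 + A, so A = 1.
Conserve atomic number: 1 + 13 = 14 + Z, so Z = 0.
A = 1 and Z = 0 is ¹₀n — a neutron.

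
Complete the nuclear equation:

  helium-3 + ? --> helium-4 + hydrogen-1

Conserve mass number: 3 + A = 4 + 1, so A = 2.
Conserve atomic number: 2 + Z = 2 + 1, so Z = 1.
A = 2 and Z = 1 is hydrogen-2 — a deuteron.

deuteron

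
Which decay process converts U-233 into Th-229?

alpha decay

ΔA = 229 − 233 = -4; ΔZ = 90 − 92 = -2.
A drops by 4 and Z drops by 2 — the signature of alpha emission.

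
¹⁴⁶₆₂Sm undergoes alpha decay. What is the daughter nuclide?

Nd-142

Alpha decay: mass number changes by -4, atomic number by -2.
A: 146 − 4 = 142; Z: 62 − 2 = 60.
Z = 60 is neodymium, so the daughter is ¹⁴²₆₀Nd.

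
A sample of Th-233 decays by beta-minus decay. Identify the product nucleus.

Beta-minus decay: mass number changes by +0, atomic number by +1.
A: 233 = 233; Z: 90 + 1 = 91.
Z = 91 is protactinium, so the daughter is Pa-233.

Pa-233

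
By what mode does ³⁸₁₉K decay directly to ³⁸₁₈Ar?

ΔA = 38 − 38 = 0; ΔZ = 18 − 19 = -1.
A is unchanged and Z drops by 1 — a proton has become a neutron (β⁺ emission or electron capture).

beta-plus decay or electron capture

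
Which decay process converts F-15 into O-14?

ΔA = 14 − 15 = -1; ΔZ = 8 − 9 = -1.
A drops by 1 and Z drops by 1 — a proton was emitted.

proton emission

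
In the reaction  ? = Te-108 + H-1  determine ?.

Conserve mass number: A = 108 + 1, so A = 109.
Conserve atomic number: Z = 52 + 1, so Z = 53.
Z = 53 is iodine, so the species is I-109.

I-109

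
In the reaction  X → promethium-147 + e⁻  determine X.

Conserve mass number: A = 147 + 0, so A = 147.
Conserve atomic number: Z = 61 − 1, so Z = 60.
Z = 60 is neodymium, so the species is neodymium-147.

Nd-147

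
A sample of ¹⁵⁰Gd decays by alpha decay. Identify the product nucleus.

Sm-146

Alpha decay: mass number changes by -4, atomic number by -2.
A: 150 − 4 = 146; Z: 64 − 2 = 62.
Z = 62 is samarium, so the daughter is ¹⁴⁶Sm.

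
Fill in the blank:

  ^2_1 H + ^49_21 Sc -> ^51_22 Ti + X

Conserve mass number: 2 + 49 = 51 + A, so A = 0.
Conserve atomic number: 1 + 21 = 22 + Z, so Z = 0.
A = 0 and Z = 0 is ^0_0 γ — a gamma ray.

gamma ray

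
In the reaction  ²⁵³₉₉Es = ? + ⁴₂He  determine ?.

Bk-249

Conserve mass number: 253 = A + 4, so A = 249.
Conserve atomic number: 99 = Z + 2, so Z = 97.
Z = 97 is berkelium, so the species is ²⁴⁹₉₇Bk.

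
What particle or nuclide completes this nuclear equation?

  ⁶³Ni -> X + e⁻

Conserve mass number: 63 = A + 0, so A = 63.
Conserve atomic number: 28 = Z − 1, so Z = 29.
Z = 29 is copper, so the species is ⁶³Cu.

Cu-63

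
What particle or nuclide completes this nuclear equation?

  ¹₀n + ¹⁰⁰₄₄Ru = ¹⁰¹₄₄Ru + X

gamma ray

Conserve mass number: 1 + 100 = 101 + A, so A = 0.
Conserve atomic number: 0 + 44 = 44 + Z, so Z = 0.
A = 0 and Z = 0 is ⁰₀γ — a gamma ray.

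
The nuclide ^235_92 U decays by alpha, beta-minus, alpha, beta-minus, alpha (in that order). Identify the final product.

Ra-223

Start: (A, Z) = (235, 92).
After α: (231, 90).
After β⁻: (231, 91).
After α: (227, 89).
After β⁻: (227, 90).
After α: (223, 88).
Z = 88 is radium.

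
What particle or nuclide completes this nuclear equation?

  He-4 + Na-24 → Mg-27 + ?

Conserve mass number: 4 + 24 = 27 + A, so A = 1.
Conserve atomic number: 2 + 11 = 12 + Z, so Z = 1.
A = 1 and Z = 1 is H-1 — a proton.

proton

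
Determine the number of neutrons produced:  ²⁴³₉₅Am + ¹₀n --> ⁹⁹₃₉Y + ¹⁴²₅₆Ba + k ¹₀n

Conserve mass number: 244 = 99 + 142 + k, so k = 244 − 241 = 3.
Check atomic number: 95 = 39 + 56 + 0 = 95. ✓

3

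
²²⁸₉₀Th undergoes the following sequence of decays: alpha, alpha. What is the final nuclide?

Start: (A, Z) = (228, 90).
After α: (224, 88).
After α: (220, 86).
Z = 86 is radon.

Rn-220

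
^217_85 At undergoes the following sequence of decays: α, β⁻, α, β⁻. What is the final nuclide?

Start: (A, Z) = (217, 85).
After α: (213, 83).
After β⁻: (213, 84).
After α: (209, 82).
After β⁻: (209, 83).
Z = 83 is bismuth.

Bi-209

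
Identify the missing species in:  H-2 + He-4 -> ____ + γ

Conserve mass number: 2 + 4 = A + 0, so A = 6.
Conserve atomic number: 1 + 2 = Z + 0, so Z = 3.
Z = 3 is lithium, so the species is Li-6.

Li-6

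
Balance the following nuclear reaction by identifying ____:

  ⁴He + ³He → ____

Conserve mass number: 4 + 3 = A, so A = 7.
Conserve atomic number: 2 + 2 = Z, so Z = 4.
Z = 4 is beryllium, so the species is ⁷Be.

Be-7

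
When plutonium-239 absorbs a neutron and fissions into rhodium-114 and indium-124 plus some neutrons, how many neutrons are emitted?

2

Conserve mass number: 240 = 114 + 124 + k, so k = 240 − 238 = 2.
Check atomic number: 94 = 45 + 49 + 0 = 94. ✓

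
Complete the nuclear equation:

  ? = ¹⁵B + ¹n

B-16

Conserve mass number: A = 15 + 1, so A = 16.
Conserve atomic number: Z = 5 + 0, so Z = 5.
Z = 5 is boron, so the species is ¹⁶B.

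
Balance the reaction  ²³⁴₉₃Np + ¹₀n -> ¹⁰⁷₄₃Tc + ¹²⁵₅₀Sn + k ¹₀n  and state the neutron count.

Conserve mass number: 235 = 107 + 125 + k, so k = 235 − 232 = 3.
Check atomic number: 93 = 43 + 50 + 0 = 93. ✓

3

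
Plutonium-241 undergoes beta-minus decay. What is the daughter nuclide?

Beta-minus decay: mass number changes by +0, atomic number by +1.
A: 241 = 241; Z: 94 + 1 = 95.
Z = 95 is americium, so the daughter is americium-241.

Am-241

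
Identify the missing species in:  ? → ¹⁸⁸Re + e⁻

Conserve mass number: A = 188 + 0, so A = 188.
Conserve atomic number: Z = 75 − 1, so Z = 74.
Z = 74 is tungsten, so the species is ¹⁸⁸W.

W-188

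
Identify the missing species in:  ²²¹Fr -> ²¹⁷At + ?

Conserve mass number: 221 = 217 + A, so A = 4.
Conserve atomic number: 87 = 85 + Z, so Z = 2.
A = 4 and Z = 2 is ⁴He — an alpha particle.

alpha particle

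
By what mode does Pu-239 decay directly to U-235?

alpha decay

ΔA = 235 − 239 = -4; ΔZ = 92 − 94 = -2.
A drops by 4 and Z drops by 2 — the signature of alpha emission.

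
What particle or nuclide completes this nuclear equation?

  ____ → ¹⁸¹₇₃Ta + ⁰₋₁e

Conserve mass number: A = 181 + 0, so A = 181.
Conserve atomic number: Z = 73 − 1, so Z = 72.
Z = 72 is hafnium, so the species is ¹⁸¹₇₂Hf.

Hf-181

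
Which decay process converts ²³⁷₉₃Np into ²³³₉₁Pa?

alpha decay

ΔA = 233 − 237 = -4; ΔZ = 91 − 93 = -2.
A drops by 4 and Z drops by 2 — the signature of alpha emission.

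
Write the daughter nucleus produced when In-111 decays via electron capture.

Cd-111

Electron capture: mass number changes by +0, atomic number by -1.
A: 111 = 111; Z: 49 − 1 = 48.
Z = 48 is cadmium, so the daughter is Cd-111.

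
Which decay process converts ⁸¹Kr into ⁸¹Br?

beta-plus decay or electron capture

ΔA = 81 − 81 = 0; ΔZ = 35 − 36 = -1.
A is unchanged and Z drops by 1 — a proton has become a neutron (β⁺ emission or electron capture).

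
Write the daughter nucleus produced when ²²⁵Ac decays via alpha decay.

Alpha decay: mass number changes by -4, atomic number by -2.
A: 225 − 4 = 221; Z: 89 − 2 = 87.
Z = 87 is francium, so the daughter is ²²¹Fr.

Fr-221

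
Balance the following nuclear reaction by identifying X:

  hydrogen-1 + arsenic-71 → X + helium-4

Ge-68

Conserve mass number: 1 + 71 = A + 4, so A = 68.
Conserve atomic number: 1 + 33 = Z + 2, so Z = 32.
Z = 32 is germanium, so the species is germanium-68.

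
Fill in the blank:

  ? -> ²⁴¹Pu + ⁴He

Conserve mass number: A = 241 + 4, so A = 245.
Conserve atomic number: Z = 94 + 2, so Z = 96.
Z = 96 is curium, so the species is ²⁴⁵Cm.

Cm-245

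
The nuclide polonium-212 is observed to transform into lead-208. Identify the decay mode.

alpha decay

ΔA = 208 − 212 = -4; ΔZ = 82 − 84 = -2.
A drops by 4 and Z drops by 2 — the signature of alpha emission.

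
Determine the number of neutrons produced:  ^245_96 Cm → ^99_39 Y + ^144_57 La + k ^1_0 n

Conserve mass number: 245 = 99 + 144 + k, so k = 245 − 243 = 2.
Check atomic number: 96 = 39 + 57 + 0 = 96. ✓

2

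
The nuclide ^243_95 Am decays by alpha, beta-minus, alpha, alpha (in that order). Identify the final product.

Start: (A, Z) = (243, 95).
After α: (239, 93).
After β⁻: (239, 94).
After α: (235, 92).
After α: (231, 90).
Z = 90 is thorium.

Th-231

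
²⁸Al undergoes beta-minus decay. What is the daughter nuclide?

Beta-minus decay: mass number changes by +0, atomic number by +1.
A: 28 = 28; Z: 13 + 1 = 14.
Z = 14 is silicon, so the daughter is ²⁸Si.

Si-28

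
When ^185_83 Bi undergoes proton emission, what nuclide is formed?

Proton emission: mass number changes by -1, atomic number by -1.
A: 185 − 1 = 184; Z: 83 − 1 = 82.
Z = 82 is lead, so the daughter is ^184_82 Pb.

Pb-184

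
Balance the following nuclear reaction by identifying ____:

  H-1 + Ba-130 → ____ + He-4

Cs-127

Conserve mass number: 1 + 130 = A + 4, so A = 127.
Conserve atomic number: 1 + 56 = Z + 2, so Z = 55.
Z = 55 is caesium, so the species is Cs-127.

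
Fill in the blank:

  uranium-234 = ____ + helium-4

Conserve mass number: 234 = A + 4, so A = 230.
Conserve atomic number: 92 = Z + 2, so Z = 90.
Z = 90 is thorium, so the species is thorium-230.

Th-230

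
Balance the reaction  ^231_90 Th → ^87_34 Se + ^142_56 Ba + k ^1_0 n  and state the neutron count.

2

Conserve mass number: 231 = 87 + 142 + k, so k = 231 − 229 = 2.
Check atomic number: 90 = 34 + 56 + 0 = 90. ✓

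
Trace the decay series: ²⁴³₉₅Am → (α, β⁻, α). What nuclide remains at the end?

Start: (A, Z) = (243, 95).
After α: (239, 93).
After β⁻: (239, 94).
After α: (235, 92).
Z = 92 is uranium.

U-235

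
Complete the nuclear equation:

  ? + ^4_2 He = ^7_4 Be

Conserve mass number: A + 4 = 7, so A = 3.
Conserve atomic number: Z + 2 = 4, so Z = 2.
Z = 2 is helium, so the species is ^3_2 He.

He-3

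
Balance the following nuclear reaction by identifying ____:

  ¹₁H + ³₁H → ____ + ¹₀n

Conserve mass number: 1 + 3 = A + 1, so A = 3.
Conserve atomic number: 1 + 1 = Z + 0, so Z = 2.
Z = 2 is helium, so the species is ³₂He.

He-3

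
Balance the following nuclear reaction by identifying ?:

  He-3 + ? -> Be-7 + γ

Conserve mass number: 3 + A = 7 + 0, so A = 4.
Conserve atomic number: 2 + Z = 4 + 0, so Z = 2.
A = 4 and Z = 2 is He-4 — an alpha particle.

alpha particle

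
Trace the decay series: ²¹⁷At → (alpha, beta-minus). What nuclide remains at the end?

Po-213

Start: (A, Z) = (217, 85).
After α: (213, 83).
After β⁻: (213, 84).
Z = 84 is polonium.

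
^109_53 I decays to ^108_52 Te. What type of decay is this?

proton emission

ΔA = 108 − 109 = -1; ΔZ = 52 − 53 = -1.
A drops by 1 and Z drops by 1 — a proton was emitted.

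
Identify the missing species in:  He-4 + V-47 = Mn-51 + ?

gamma ray

Conserve mass number: 4 + 47 = 51 + A, so A = 0.
Conserve atomic number: 2 + 23 = 25 + Z, so Z = 0.
A = 0 and Z = 0 is γ — a gamma ray.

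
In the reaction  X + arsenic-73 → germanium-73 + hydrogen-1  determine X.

neutron

Conserve mass number: A + 73 = 73 + 1, so A = 1.
Conserve atomic number: Z + 33 = 32 + 1, so Z = 0.
A = 1 and Z = 0 is neutron — a neutron.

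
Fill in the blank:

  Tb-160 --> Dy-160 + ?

Conserve mass number: 160 = 160 + A, so A = 0.
Conserve atomic number: 65 = 66 + Z, so Z = -1.
A = 0 and Z = -1 is e⁻ — a beta-minus particle.

beta-minus particle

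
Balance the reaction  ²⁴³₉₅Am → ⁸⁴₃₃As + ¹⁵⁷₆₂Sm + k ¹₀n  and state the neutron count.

Conserve mass number: 243 = 84 + 157 + k, so k = 243 − 241 = 2.
Check atomic number: 95 = 33 + 62 + 0 = 95. ✓

2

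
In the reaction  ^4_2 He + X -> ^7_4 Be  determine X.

Conserve mass number: 4 + A = 7, so A = 3.
Conserve atomic number: 2 + Z = 4, so Z = 2.
Z = 2 is helium, so the species is ^3_2 He.

He-3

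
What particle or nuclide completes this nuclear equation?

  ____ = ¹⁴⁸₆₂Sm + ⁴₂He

Gd-152

Conserve mass number: A = 148 + 4, so A = 152.
Conserve atomic number: Z = 62 + 2, so Z = 64.
Z = 64 is gadolinium, so the species is ¹⁵²₆₄Gd.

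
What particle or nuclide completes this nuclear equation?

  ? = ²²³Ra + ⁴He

Th-227

Conserve mass number: A = 223 + 4, so A = 227.
Conserve atomic number: Z = 88 + 2, so Z = 90.
Z = 90 is thorium, so the species is ²²⁷Th.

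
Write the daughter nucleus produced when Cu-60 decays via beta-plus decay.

Beta-plus decay: mass number changes by +0, atomic number by -1.
A: 60 = 60; Z: 29 − 1 = 28.
Z = 28 is nickel, so the daughter is Ni-60.

Ni-60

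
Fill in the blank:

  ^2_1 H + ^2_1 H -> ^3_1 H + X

Conserve mass number: 2 + 2 = 3 + A, so A = 1.
Conserve atomic number: 1 + 1 = 1 + Z, so Z = 1.
A = 1 and Z = 1 is ^1_1 H — a proton.

proton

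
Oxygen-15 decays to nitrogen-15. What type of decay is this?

beta-plus decay or electron capture

ΔA = 15 − 15 = 0; ΔZ = 7 − 8 = -1.
A is unchanged and Z drops by 1 — a proton has become a neutron (β⁺ emission or electron capture).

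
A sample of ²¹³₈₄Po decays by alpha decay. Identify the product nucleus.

Alpha decay: mass number changes by -4, atomic number by -2.
A: 213 − 4 = 209; Z: 84 − 2 = 82.
Z = 82 is lead, so the daughter is ²⁰⁹₈₂Pb.

Pb-209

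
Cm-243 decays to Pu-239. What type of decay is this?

ΔA = 239 − 243 = -4; ΔZ = 94 − 96 = -2.
A drops by 4 and Z drops by 2 — the signature of alpha emission.

alpha decay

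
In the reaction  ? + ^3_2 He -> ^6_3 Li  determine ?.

Conserve mass number: A + 3 = 6, so A = 3.
Conserve atomic number: Z + 2 = 3, so Z = 1.
A = 3 and Z = 1 is ^3_1 H — a triton.

triton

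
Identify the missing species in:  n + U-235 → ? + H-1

Conserve mass number: 1 + 235 = A + 1, so A = 235.
Conserve atomic number: 0 + 92 = Z + 1, so Z = 91.
Z = 91 is protactinium, so the species is Pa-235.

Pa-235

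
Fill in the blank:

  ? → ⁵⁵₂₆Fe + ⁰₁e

Co-55

Conserve mass number: A = 55 + 0, so A = 55.
Conserve atomic number: Z = 26 + 1, so Z = 27.
Z = 27 is cobalt, so the species is ⁵⁵₂₇Co.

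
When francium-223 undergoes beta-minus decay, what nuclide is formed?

Beta-minus decay: mass number changes by +0, atomic number by +1.
A: 223 = 223; Z: 87 + 1 = 88.
Z = 88 is radium, so the daughter is radium-223.

Ra-223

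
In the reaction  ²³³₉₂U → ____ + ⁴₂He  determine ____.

Th-229

Conserve mass number: 233 = A + 4, so A = 229.
Conserve atomic number: 92 = Z + 2, so Z = 90.
Z = 90 is thorium, so the species is ²²⁹₉₀Th.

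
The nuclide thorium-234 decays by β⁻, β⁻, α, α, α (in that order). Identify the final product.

Rn-222

Start: (A, Z) = (234, 90).
After β⁻: (234, 91).
After β⁻: (234, 92).
After α: (230, 90).
After α: (226, 88).
After α: (222, 86).
Z = 86 is radon.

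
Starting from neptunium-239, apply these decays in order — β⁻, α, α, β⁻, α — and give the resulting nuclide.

Ac-227

Start: (A, Z) = (239, 93).
After β⁻: (239, 94).
After α: (235, 92).
After α: (231, 90).
After β⁻: (231, 91).
After α: (227, 89).
Z = 89 is actinium.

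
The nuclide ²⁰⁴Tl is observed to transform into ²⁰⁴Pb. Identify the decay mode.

ΔA = 204 − 204 = 0; ΔZ = 82 − 81 = +1.
A is unchanged and Z rises by 1 — a neutron has become a proton (β⁻ decay).

beta-minus decay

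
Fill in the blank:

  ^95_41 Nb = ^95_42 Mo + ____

Conserve mass number: 95 = 95 + A, so A = 0.
Conserve atomic number: 41 = 42 + Z, so Z = -1.
A = 0 and Z = -1 is ^0_-1 e — a beta-minus particle.

beta-minus particle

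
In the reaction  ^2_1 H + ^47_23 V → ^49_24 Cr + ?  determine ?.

Conserve mass number: 2 + 47 = 49 + A, so A = 0.
Conserve atomic number: 1 + 23 = 24 + Z, so Z = 0.
A = 0 and Z = 0 is ^0_0 γ — a gamma ray.

gamma ray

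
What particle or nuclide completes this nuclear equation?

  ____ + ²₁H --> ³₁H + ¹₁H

Conserve mass number: A + 2 = 3 + 1, so A = 2.
Conserve atomic number: Z + 1 = 1 + 1, so Z = 1.
A = 2 and Z = 1 is ²₁H — a deuteron.

deuteron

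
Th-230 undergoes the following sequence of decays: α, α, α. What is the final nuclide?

Start: (A, Z) = (230, 90).
After α: (226, 88).
After α: (222, 86).
After α: (218, 84).
Z = 84 is polonium.

Po-218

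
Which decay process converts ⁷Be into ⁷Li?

beta-plus decay or electron capture

ΔA = 7 − 7 = 0; ΔZ = 3 − 4 = -1.
A is unchanged and Z drops by 1 — a proton has become a neutron (β⁺ emission or electron capture).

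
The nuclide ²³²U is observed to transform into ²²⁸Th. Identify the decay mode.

ΔA = 228 − 232 = -4; ΔZ = 90 − 92 = -2.
A drops by 4 and Z drops by 2 — the signature of alpha emission.

alpha decay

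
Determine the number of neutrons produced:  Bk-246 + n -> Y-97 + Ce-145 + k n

Conserve mass number: 247 = 97 + 145 + k, so k = 247 − 242 = 5.
Check atomic number: 97 = 39 + 58 + 0 = 97. ✓

5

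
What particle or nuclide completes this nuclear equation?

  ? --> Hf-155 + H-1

Conserve mass number: A = 155 + 1, so A = 156.
Conserve atomic number: Z = 72 + 1, so Z = 73.
Z = 73 is tantalum, so the species is Ta-156.

Ta-156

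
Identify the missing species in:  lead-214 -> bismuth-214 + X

beta-minus particle

Conserve mass number: 214 = 214 + A, so A = 0.
Conserve atomic number: 82 = 83 + Z, so Z = -1.
A = 0 and Z = -1 is e⁻ — a beta-minus particle.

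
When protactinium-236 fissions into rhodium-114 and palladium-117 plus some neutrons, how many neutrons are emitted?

Conserve mass number: 236 = 114 + 117 + k, so k = 236 − 231 = 5.
Check atomic number: 91 = 45 + 46 + 0 = 91. ✓

5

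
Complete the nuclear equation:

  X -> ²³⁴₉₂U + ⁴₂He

Conserve mass number: A = 234 + 4, so A = 238.
Conserve atomic number: Z = 92 + 2, so Z = 94.
Z = 94 is plutonium, so the species is ²³⁸₉₄Pu.

Pu-238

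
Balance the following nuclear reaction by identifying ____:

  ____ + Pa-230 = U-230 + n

Conserve mass number: A + 230 = 230 + 1, so A = 1.
Conserve atomic number: Z + 91 = 92 + 0, so Z = 1.
A = 1 and Z = 1 is H-1 — a proton.

proton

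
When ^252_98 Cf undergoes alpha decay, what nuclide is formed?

Cm-248

Alpha decay: mass number changes by -4, atomic number by -2.
A: 252 − 4 = 248; Z: 98 − 2 = 96.
Z = 96 is curium, so the daughter is ^248_96 Cm.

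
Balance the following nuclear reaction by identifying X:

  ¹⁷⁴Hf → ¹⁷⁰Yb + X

Conserve mass number: 174 = 170 + A, so A = 4.
Conserve atomic number: 72 = 70 + Z, so Z = 2.
A = 4 and Z = 2 is ⁴He — an alpha particle.

alpha particle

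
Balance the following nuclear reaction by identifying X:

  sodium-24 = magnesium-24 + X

Conserve mass number: 24 = 24 + A, so A = 0.
Conserve atomic number: 11 = 12 + Z, so Z = -1.
A = 0 and Z = -1 is e⁻ — a beta-minus particle.

beta-minus particle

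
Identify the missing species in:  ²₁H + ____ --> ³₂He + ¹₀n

deuteron

Conserve mass number: 2 + A = 3 + 1, so A = 2.
Conserve atomic number: 1 + Z = 2 + 0, so Z = 1.
A = 2 and Z = 1 is ²₁H — a deuteron.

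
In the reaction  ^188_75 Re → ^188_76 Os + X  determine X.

beta-minus particle

Conserve mass number: 188 = 188 + A, so A = 0.
Conserve atomic number: 75 = 76 + Z, so Z = -1.
A = 0 and Z = -1 is ^0_-1 e — a beta-minus particle.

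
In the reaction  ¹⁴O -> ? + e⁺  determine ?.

Conserve mass number: 14 = A + 0, so A = 14.
Conserve atomic number: 8 = Z + 1, so Z = 7.
Z = 7 is nitrogen, so the species is ¹⁴N.

N-14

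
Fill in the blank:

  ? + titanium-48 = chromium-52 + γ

Conserve mass number: A + 48 = 52 + 0, so A = 4.
Conserve atomic number: Z + 22 = 24 + 0, so Z = 2.
A = 4 and Z = 2 is helium-4 — an alpha particle.

alpha particle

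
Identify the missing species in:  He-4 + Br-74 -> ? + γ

Conserve mass number: 4 + 74 = A + 0, so A = 78.
Conserve atomic number: 2 + 35 = Z + 0, so Z = 37.
Z = 37 is rubidium, so the species is Rb-78.

Rb-78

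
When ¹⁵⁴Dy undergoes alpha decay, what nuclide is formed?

Alpha decay: mass number changes by -4, atomic number by -2.
A: 154 − 4 = 150; Z: 66 − 2 = 64.
Z = 64 is gadolinium, so the daughter is ¹⁵⁰Gd.

Gd-150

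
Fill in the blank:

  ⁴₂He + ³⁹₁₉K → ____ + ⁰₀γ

Sc-43

Conserve mass number: 4 + 39 = A + 0, so A = 43.
Conserve atomic number: 2 + 19 = Z + 0, so Z = 21.
Z = 21 is scandium, so the species is ⁴³₂₁Sc.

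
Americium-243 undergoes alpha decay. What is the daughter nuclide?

Np-239

Alpha decay: mass number changes by -4, atomic number by -2.
A: 243 − 4 = 239; Z: 95 − 2 = 93.
Z = 93 is neptunium, so the daughter is neptunium-239.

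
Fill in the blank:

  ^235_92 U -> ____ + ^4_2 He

Th-231

Conserve mass number: 235 = A + 4, so A = 231.
Conserve atomic number: 92 = Z + 2, so Z = 90.
Z = 90 is thorium, so the species is ^231_90 Th.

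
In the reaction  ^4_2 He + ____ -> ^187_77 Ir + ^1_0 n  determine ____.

Conserve mass number: 4 + A = 187 + 1, so A = 184.
Conserve atomic number: 2 + Z = 77 + 0, so Z = 75.
Z = 75 is rhenium, so the species is ^184_75 Re.

Re-184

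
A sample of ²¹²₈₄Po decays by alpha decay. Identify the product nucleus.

Pb-208

Alpha decay: mass number changes by -4, atomic number by -2.
A: 212 − 4 = 208; Z: 84 − 2 = 82.
Z = 82 is lead, so the daughter is ²⁰⁸₈₂Pb.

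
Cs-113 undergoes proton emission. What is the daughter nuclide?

Xe-112

Proton emission: mass number changes by -1, atomic number by -1.
A: 113 − 1 = 112; Z: 55 − 1 = 54.
Z = 54 is xenon, so the daughter is Xe-112.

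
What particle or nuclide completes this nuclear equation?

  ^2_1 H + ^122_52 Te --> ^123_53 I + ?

neutron

Conserve mass number: 2 + 122 = 123 + A, so A = 1.
Conserve atomic number: 1 + 52 = 53 + Z, so Z = 0.
A = 1 and Z = 0 is ^1_0 n — a neutron.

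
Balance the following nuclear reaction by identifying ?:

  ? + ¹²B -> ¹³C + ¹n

deuteron

Conserve mass number: A + 12 = 13 + 1, so A = 2.
Conserve atomic number: Z + 5 = 6 + 0, so Z = 1.
A = 2 and Z = 1 is ²H — a deuteron.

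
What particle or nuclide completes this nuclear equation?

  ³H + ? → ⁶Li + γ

Conserve mass number: 3 + A = 6 + 0, so A = 3.
Conserve atomic number: 1 + Z = 3 + 0, so Z = 2.
Z = 2 is helium, so the species is ³He.

He-3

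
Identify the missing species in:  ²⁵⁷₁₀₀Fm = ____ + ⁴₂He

Conserve mass number: 257 = A + 4, so A = 253.
Conserve atomic number: 100 = Z + 2, so Z = 98.
Z = 98 is californium, so the species is ²⁵³₉₈Cf.

Cf-253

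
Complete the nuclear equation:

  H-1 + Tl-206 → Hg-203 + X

Conserve mass number: 1 + 206 = 203 + A, so A = 4.
Conserve atomic number: 1 + 81 = 80 + Z, so Z = 2.
A = 4 and Z = 2 is He-4 — an alpha particle.

alpha particle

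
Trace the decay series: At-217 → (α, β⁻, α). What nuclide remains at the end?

Start: (A, Z) = (217, 85).
After α: (213, 83).
After β⁻: (213, 84).
After α: (209, 82).
Z = 82 is lead.

Pb-209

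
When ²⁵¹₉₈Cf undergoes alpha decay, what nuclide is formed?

Cm-247

Alpha decay: mass number changes by -4, atomic number by -2.
A: 251 − 4 = 247; Z: 98 − 2 = 96.
Z = 96 is curium, so the daughter is ²⁴⁷₉₆Cm.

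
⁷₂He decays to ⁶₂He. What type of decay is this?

ΔA = 6 − 7 = -1; ΔZ = 2 − 2 = +0.
A drops by 1 with Z unchanged — a neutron was emitted.

neutron emission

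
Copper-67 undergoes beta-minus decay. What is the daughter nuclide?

Beta-minus decay: mass number changes by +0, atomic number by +1.
A: 67 = 67; Z: 29 + 1 = 30.
Z = 30 is zinc, so the daughter is zinc-67.

Zn-67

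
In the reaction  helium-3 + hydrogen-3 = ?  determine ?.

Conserve mass number: 3 + 3 = A, so A = 6.
Conserve atomic number: 2 + 1 = Z, so Z = 3.
Z = 3 is lithium, so the species is lithium-6.

Li-6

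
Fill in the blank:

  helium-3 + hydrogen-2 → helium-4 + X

Conserve mass number: 3 + 2 = 4 + A, so A = 1.
Conserve atomic number: 2 + 1 = 2 + Z, so Z = 1.
A = 1 and Z = 1 is hydrogen-1 — a proton.

proton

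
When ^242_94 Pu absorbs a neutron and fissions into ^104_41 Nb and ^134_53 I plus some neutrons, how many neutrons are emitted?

5

Conserve mass number: 243 = 104 + 134 + k, so k = 243 − 238 = 5.
Check atomic number: 94 = 41 + 53 + 0 = 94. ✓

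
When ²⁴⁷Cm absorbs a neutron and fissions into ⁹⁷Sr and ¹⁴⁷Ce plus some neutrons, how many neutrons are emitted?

Conserve mass number: 248 = 97 + 147 + k, so k = 248 − 244 = 4.
Check atomic number: 96 = 38 + 58 + 0 = 96. ✓

4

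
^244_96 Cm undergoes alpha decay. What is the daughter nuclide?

Pu-240

Alpha decay: mass number changes by -4, atomic number by -2.
A: 244 − 4 = 240; Z: 96 − 2 = 94.
Z = 94 is plutonium, so the daughter is ^240_94 Pu.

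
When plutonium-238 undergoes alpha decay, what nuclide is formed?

Alpha decay: mass number changes by -4, atomic number by -2.
A: 238 − 4 = 234; Z: 94 − 2 = 92.
Z = 92 is uranium, so the daughter is uranium-234.

U-234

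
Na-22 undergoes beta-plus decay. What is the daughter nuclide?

Beta-plus decay: mass number changes by +0, atomic number by -1.
A: 22 = 22; Z: 11 − 1 = 10.
Z = 10 is neon, so the daughter is Ne-22.

Ne-22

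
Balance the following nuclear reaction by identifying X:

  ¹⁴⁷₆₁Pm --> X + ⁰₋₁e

Conserve mass number: 147 = A + 0, so A = 147.
Conserve atomic number: 61 = Z − 1, so Z = 62.
Z = 62 is samarium, so the species is ¹⁴⁷₆₂Sm.

Sm-147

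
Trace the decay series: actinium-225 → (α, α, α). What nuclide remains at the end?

Bi-213

Start: (A, Z) = (225, 89).
After α: (221, 87).
After α: (217, 85).
After α: (213, 83).
Z = 83 is bismuth.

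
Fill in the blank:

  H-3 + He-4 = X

Li-7

Conserve mass number: 3 + 4 = A, so A = 7.
Conserve atomic number: 1 + 2 = Z, so Z = 3.
Z = 3 is lithium, so the species is Li-7.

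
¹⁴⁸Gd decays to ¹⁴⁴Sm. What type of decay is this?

alpha decay

ΔA = 144 − 148 = -4; ΔZ = 62 − 64 = -2.
A drops by 4 and Z drops by 2 — the signature of alpha emission.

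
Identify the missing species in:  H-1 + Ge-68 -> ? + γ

As-69

Conserve mass number: 1 + 68 = A + 0, so A = 69.
Conserve atomic number: 1 + 32 = Z + 0, so Z = 33.
Z = 33 is arsenic, so the species is As-69.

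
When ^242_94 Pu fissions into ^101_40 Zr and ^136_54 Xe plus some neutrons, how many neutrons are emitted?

Conserve mass number: 242 = 101 + 136 + k, so k = 242 − 237 = 5.
Check atomic number: 94 = 40 + 54 + 0 = 94. ✓

5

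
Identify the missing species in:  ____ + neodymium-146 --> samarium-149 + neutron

alpha particle

Conserve mass number: A + 146 = 149 + 1, so A = 4.
Conserve atomic number: Z + 60 = 62 + 0, so Z = 2.
A = 4 and Z = 2 is helium-4 — an alpha particle.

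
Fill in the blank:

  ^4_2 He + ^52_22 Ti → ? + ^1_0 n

Conserve mass number: 4 + 52 = A + 1, so A = 55.
Conserve atomic number: 2 + 22 = Z + 0, so Z = 24.
Z = 24 is chromium, so the species is ^55_24 Cr.

Cr-55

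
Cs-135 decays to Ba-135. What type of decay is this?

ΔA = 135 − 135 = 0; ΔZ = 56 − 55 = +1.
A is unchanged and Z rises by 1 — a neutron has become a proton (β⁻ decay).

beta-minus decay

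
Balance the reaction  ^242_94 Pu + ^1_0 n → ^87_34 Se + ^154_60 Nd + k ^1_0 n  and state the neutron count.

2

Conserve mass number: 243 = 87 + 154 + k, so k = 243 − 241 = 2.
Check atomic number: 94 = 34 + 60 + 0 = 94. ✓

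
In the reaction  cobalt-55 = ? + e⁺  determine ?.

Fe-55

Conserve mass number: 55 = A + 0, so A = 55.
Conserve atomic number: 27 = Z + 1, so Z = 26.
Z = 26 is iron, so the species is iron-55.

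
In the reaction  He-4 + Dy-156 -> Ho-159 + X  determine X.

Conserve mass number: 4 + 156 = 159 + A, so A = 1.
Conserve atomic number: 2 + 66 = 67 + Z, so Z = 1.
A = 1 and Z = 1 is H-1 — a proton.

proton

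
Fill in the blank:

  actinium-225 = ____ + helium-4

Conserve mass number: 225 = A + 4, so A = 221.
Conserve atomic number: 89 = Z + 2, so Z = 87.
Z = 87 is francium, so the species is francium-221.

Fr-221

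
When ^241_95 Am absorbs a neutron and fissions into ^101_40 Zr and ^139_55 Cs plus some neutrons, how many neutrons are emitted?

2

Conserve mass number: 242 = 101 + 139 + k, so k = 242 − 240 = 2.
Check atomic number: 95 = 40 + 55 + 0 = 95. ✓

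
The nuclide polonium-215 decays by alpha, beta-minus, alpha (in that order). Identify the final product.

Start: (A, Z) = (215, 84).
After α: (211, 82).
After β⁻: (211, 83).
After α: (207, 81).
Z = 81 is thallium.

Tl-207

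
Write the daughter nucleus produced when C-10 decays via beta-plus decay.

B-10

Beta-plus decay: mass number changes by +0, atomic number by -1.
A: 10 = 10; Z: 6 − 1 = 5.
Z = 5 is boron, so the daughter is B-10.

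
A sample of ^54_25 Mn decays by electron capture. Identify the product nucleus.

Cr-54

Electron capture: mass number changes by +0, atomic number by -1.
A: 54 = 54; Z: 25 − 1 = 24.
Z = 24 is chromium, so the daughter is ^54_24 Cr.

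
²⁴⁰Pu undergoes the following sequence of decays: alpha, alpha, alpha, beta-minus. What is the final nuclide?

Start: (A, Z) = (240, 94).
After α: (236, 92).
After α: (232, 90).
After α: (228, 88).
After β⁻: (228, 89).
Z = 89 is actinium.

Ac-228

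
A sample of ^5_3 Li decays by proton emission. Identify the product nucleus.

He-4

Proton emission: mass number changes by -1, atomic number by -1.
A: 5 − 1 = 4; Z: 3 − 1 = 2.
Z = 2 is helium, so the daughter is ^4_2 He.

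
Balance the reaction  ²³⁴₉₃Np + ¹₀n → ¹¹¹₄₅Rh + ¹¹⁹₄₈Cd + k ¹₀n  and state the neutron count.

Conserve mass number: 235 = 111 + 119 + k, so k = 235 − 230 = 5.
Check atomic number: 93 = 45 + 48 + 0 = 93. ✓

5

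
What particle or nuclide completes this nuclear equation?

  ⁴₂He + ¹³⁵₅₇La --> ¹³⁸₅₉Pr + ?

Conserve mass number: 4 + 135 = 138 + A, so A = 1.
Conserve atomic number: 2 + 57 = 59 + Z, so Z = 0.
A = 1 and Z = 0 is ¹₀n — a neutron.

neutron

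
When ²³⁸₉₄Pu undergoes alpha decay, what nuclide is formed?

Alpha decay: mass number changes by -4, atomic number by -2.
A: 238 − 4 = 234; Z: 94 − 2 = 92.
Z = 92 is uranium, so the daughter is ²³⁴₉₂U.

U-234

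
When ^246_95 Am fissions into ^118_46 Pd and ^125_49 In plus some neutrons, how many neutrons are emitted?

Conserve mass number: 246 = 118 + 125 + k, so k = 246 − 243 = 3.
Check atomic number: 95 = 46 + 49 + 0 = 95. ✓

3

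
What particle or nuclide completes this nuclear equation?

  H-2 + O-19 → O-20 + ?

proton

Conserve mass number: 2 + 19 = 20 + A, so A = 1.
Conserve atomic number: 1 + 8 = 8 + Z, so Z = 1.
A = 1 and Z = 1 is H-1 — a proton.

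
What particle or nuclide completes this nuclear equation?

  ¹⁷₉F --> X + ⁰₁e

O-17

Conserve mass number: 17 = A + 0, so A = 17.
Conserve atomic number: 9 = Z + 1, so Z = 8.
Z = 8 is oxygen, so the species is ¹⁷₈O.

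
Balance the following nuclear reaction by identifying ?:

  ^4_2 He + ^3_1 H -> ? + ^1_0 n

Conserve mass number: 4 + 3 = A + 1, so A = 6.
Conserve atomic number: 2 + 1 = Z + 0, so Z = 3.
Z = 3 is lithium, so the species is ^6_3 Li.

Li-6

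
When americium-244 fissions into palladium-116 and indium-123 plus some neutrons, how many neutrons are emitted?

5

Conserve mass number: 244 = 116 + 123 + k, so k = 244 − 239 = 5.
Check atomic number: 95 = 46 + 49 + 0 = 95. ✓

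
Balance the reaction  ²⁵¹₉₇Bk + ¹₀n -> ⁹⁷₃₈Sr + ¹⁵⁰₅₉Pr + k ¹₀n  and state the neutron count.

5

Conserve mass number: 252 = 97 + 150 + k, so k = 252 − 247 = 5.
Check atomic number: 97 = 38 + 59 + 0 = 97. ✓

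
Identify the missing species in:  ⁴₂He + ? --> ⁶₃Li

deuteron

Conserve mass number: 4 + A = 6, so A = 2.
Conserve atomic number: 2 + Z = 3, so Z = 1.
A = 2 and Z = 1 is ²₁H — a deuteron.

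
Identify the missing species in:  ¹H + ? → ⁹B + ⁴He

C-12

Conserve mass number: 1 + A = 9 + 4, so A = 12.
Conserve atomic number: 1 + Z = 5 + 2, so Z = 6.
Z = 6 is carbon, so the species is ¹²C.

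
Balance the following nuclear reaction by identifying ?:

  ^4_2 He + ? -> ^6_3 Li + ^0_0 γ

deuteron

Conserve mass number: 4 + A = 6 + 0, so A = 2.
Conserve atomic number: 2 + Z = 3 + 0, so Z = 1.
A = 2 and Z = 1 is ^2_1 H — a deuteron.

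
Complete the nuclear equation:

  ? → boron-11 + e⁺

Conserve mass number: A = 11 + 0, so A = 11.
Conserve atomic number: Z = 5 + 1, so Z = 6.
Z = 6 is carbon, so the species is carbon-11.

C-11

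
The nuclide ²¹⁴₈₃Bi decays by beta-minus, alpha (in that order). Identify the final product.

Pb-210

Start: (A, Z) = (214, 83).
After β⁻: (214, 84).
After α: (210, 82).
Z = 82 is lead.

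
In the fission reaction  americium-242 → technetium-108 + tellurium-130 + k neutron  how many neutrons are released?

Conserve mass number: 242 = 108 + 130 + k, so k = 242 − 238 = 4.
Check atomic number: 95 = 43 + 52 + 0 = 95. ✓

4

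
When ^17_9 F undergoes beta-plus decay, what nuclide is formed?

O-17

Beta-plus decay: mass number changes by +0, atomic number by -1.
A: 17 = 17; Z: 9 − 1 = 8.
Z = 8 is oxygen, so the daughter is ^17_8 O.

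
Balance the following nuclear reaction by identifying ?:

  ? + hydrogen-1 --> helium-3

deuteron

Conserve mass number: A + 1 = 3, so A = 2.
Conserve atomic number: Z + 1 = 2, so Z = 1.
A = 2 and Z = 1 is hydrogen-2 — a deuteron.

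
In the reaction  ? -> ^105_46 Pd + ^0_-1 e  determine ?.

Conserve mass number: A = 105 + 0, so A = 105.
Conserve atomic number: Z = 46 − 1, so Z = 45.
Z = 45 is rhodium, so the species is ^105_45 Rh.

Rh-105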